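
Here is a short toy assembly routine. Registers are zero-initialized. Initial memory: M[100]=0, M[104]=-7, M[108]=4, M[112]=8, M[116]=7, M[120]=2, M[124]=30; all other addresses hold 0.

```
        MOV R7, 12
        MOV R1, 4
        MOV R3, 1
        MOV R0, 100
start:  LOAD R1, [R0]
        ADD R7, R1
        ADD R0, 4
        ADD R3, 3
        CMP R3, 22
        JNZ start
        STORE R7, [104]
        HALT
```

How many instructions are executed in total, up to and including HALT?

48

R7=12
R1=4
R3=1
R0=100
R1=M[100]=0
R7=12+0=12
R0=100+4=104
R3=1+3=4
CMP R3, 22  (cmp 4,22)
JNZ start: taken
R1=M[104]=-7
R7=12+(-7)=5
R0=104+4=108
R3=4+3=7
CMP R3, 22  (cmp 7,22)
JNZ start: taken
R1=M[108]=4
R7=5+4=9
R0=108+4=112
R3=7+3=10
CMP R3, 22  (cmp 10,22)
JNZ start: taken
R1=M[112]=8
R7=9+8=17
R0=112+4=116
R3=10+3=13
CMP R3, 22  (cmp 13,22)
JNZ start: taken
R1=M[116]=7
R7=17+7=24
R0=116+4=120
R3=13+3=16
CMP R3, 22  (cmp 16,22)
JNZ start: taken
R1=M[120]=2
R7=24+2=26
R0=120+4=124
R3=16+3=19
CMP R3, 22  (cmp 19,22)
JNZ start: taken
R1=M[124]=30
R7=26+30=56
R0=124+4=128
R3=19+3=22
CMP R3, 22  (cmp 22,22)
JNZ start: not taken
STORE R7, [104] → M[104]=56
halt.
Total executed instructions: 48.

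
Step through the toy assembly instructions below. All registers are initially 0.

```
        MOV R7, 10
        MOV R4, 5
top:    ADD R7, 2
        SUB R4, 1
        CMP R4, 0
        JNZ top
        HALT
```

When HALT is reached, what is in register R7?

after MOV R7, 10: R7=10
after MOV R4, 5: R4=5
after ADD R7, 2: R7=10+2=12
after SUB R4, 1: R4=5-1=4
CMP R4, 0  (cmp 4,0)
JNZ top: taken
after ADD R7, 2: R7=12+2=14
after SUB R4, 1: R4=4-1=3
CMP R4, 0  (cmp 3,0)
JNZ top: taken
after ADD R7, 2: R7=14+2=16
after SUB R4, 1: R4=3-1=2
CMP R4, 0  (cmp 2,0)
JNZ top: taken
after ADD R7, 2: R7=16+2=18
after SUB R4, 1: R4=2-1=1
CMP R4, 0  (cmp 1,0)
JNZ top: taken
after ADD R7, 2: R7=18+2=20
after SUB R4, 1: R4=1-1=0
CMP R4, 0  (cmp 0,0)
JNZ top: not taken
halt.

20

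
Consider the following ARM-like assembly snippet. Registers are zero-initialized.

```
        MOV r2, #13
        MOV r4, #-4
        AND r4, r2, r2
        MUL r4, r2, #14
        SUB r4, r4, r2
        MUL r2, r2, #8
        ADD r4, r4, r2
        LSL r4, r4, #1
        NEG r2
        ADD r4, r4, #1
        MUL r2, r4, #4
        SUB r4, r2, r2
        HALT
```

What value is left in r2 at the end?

MOV r2, #13 → r2=13
MOV r4, #-4 → r4=-4
AND r4, r2, r2 → r4=13&13=13
MUL r4, r2, #14 → r4=13*14=182
SUB r4, r4, r2 → r4=182-13=169
MUL r2, r2, #8 → r2=13*8=104
ADD r4, r4, r2 → r4=169+104=273
LSL r4, r4, #1 → r4=273<<1=546
NEG r2 → r2=-(104)=-104
ADD r4, r4, #1 → r4=546+1=547
MUL r2, r4, #4 → r2=547*4=2188
SUB r4, r2, r2 → r4=2188-2188=0
halt.

2188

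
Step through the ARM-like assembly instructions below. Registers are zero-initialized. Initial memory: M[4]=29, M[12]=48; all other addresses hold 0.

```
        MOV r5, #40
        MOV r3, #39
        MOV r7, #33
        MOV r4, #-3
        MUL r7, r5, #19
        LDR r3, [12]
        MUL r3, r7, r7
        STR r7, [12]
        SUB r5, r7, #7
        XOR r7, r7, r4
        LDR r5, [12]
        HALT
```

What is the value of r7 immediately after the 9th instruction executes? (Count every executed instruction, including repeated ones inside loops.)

760

after MOV r5, #40: r5=40
after MOV r3, #39: r3=39
after MOV r7, #33: r7=33
after MOV r4, #-3: r4=-3
after MUL r7, r5, #19: r7=40*19=760
after LDR r3, [12]: r3=M[12]=48
after MUL r3, r7, r7: r3=760*760=577600
STR r7, [12] → M[12]=760
after SUB r5, r7, #7: r5=760-7=753
After step 9: r7 = 760.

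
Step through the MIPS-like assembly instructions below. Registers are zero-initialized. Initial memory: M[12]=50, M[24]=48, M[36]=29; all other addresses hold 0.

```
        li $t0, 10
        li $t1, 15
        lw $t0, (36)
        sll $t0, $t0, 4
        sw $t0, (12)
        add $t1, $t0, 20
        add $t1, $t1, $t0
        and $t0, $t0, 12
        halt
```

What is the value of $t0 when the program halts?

0

after li $t0, 10: $t0=10
after li $t1, 15: $t1=15
after lw $t0, (36): $t0=M[36]=29
after sll $t0, $t0, 4: $t0=29<<4=464
sw $t0, (12) → M[12]=464
after add $t1, $t0, 20: $t1=464+20=484
after add $t1, $t1, $t0: $t1=484+464=948
after and $t0, $t0, 12: $t0=464&12=0
halt.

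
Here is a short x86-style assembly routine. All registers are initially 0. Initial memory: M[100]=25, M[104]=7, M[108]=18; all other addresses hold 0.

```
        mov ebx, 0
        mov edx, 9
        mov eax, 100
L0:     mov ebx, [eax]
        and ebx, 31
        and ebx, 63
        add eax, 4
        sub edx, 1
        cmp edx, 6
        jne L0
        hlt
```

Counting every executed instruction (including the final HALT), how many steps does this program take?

after mov ebx, 0: ebx=0
after mov edx, 9: edx=9
after mov eax, 100: eax=100
after mov ebx, [eax]: ebx=M[100]=25
after and ebx, 31: ebx=25&31=25
after and ebx, 63: ebx=25&63=25
after add eax, 4: eax=100+4=104
after sub edx, 1: edx=9-1=8
cmp edx, 6  (cmp 8,6)
jne L0: taken
after mov ebx, [eax]: ebx=M[104]=7
after and ebx, 31: ebx=7&31=7
after and ebx, 63: ebx=7&63=7
after add eax, 4: eax=104+4=108
after sub edx, 1: edx=8-1=7
cmp edx, 6  (cmp 7,6)
jne L0: taken
after mov ebx, [eax]: ebx=M[108]=18
after and ebx, 31: ebx=18&31=18
after and ebx, 63: ebx=18&63=18
after add eax, 4: eax=108+4=112
after sub edx, 1: edx=7-1=6
cmp edx, 6  (cmp 6,6)
jne L0: not taken
halt.
Total executed instructions: 25.

25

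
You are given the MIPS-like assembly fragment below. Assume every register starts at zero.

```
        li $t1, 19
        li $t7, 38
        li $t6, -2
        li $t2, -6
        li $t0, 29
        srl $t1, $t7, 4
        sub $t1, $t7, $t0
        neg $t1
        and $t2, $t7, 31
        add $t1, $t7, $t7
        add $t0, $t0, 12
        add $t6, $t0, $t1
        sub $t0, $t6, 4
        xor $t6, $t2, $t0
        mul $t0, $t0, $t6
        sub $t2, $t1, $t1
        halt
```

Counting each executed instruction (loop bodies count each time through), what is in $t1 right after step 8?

-9

li $t1, 19 → $t1=19
li $t7, 38 → $t7=38
li $t6, -2 → $t6=-2
li $t2, -6 → $t2=-6
li $t0, 29 → $t0=29
srl $t1, $t7, 4 → $t1=38>>4=2
sub $t1, $t7, $t0 → $t1=38-29=9
neg $t1 → $t1=-(9)=-9
After step 8: $t1 = -9.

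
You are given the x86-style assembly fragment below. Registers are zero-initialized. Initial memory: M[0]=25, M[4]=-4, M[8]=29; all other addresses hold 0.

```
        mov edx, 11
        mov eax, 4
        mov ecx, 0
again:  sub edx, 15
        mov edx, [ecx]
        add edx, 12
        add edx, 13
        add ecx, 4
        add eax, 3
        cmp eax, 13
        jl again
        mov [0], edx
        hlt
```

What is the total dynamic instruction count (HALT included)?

edx=11
eax=4
ecx=0
edx=11-15=-4
edx=M[0]=25
edx=25+12=37
edx=37+13=50
ecx=0+4=4
eax=4+3=7
cmp eax, 13  (cmp 7,13)
jl again: taken
edx=50-15=35
edx=M[4]=-4
edx=(-4)+12=8
edx=8+13=21
ecx=4+4=8
eax=7+3=10
cmp eax, 13  (cmp 10,13)
jl again: taken
edx=21-15=6
edx=M[8]=29
edx=29+12=41
edx=41+13=54
ecx=8+4=12
eax=10+3=13
cmp eax, 13  (cmp 13,13)
jl again: not taken
mov [0], edx → M[0]=54
halt.
Total executed instructions: 29.

29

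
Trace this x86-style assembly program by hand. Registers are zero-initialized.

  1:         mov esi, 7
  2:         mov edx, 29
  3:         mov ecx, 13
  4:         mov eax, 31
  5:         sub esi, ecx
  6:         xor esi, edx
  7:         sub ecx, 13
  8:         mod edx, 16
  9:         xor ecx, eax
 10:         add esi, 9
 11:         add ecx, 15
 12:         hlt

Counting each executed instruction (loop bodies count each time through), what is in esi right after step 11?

esi=7
edx=29
ecx=13
eax=31
esi=7-13=-6
esi=(-6)^29=-25
ecx=13-13=0
edx=29%16=13
ecx=0^31=31
esi=(-25)+9=-16
ecx=31+15=46
After step 11: esi = -16.

-16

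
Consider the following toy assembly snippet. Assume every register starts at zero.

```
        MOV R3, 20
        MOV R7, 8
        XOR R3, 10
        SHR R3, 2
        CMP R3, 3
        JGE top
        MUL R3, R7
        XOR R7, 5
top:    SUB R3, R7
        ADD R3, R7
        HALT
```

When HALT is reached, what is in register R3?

7

after MOV R3, 20: R3=20
after MOV R7, 8: R7=8
after XOR R3, 10: R3=20^10=30
after SHR R3, 2: R3=30>>2=7
CMP R3, 3  (cmp 7,3)
JGE top: taken
after SUB R3, R7: R3=7-8=-1
after ADD R3, R7: R3=(-1)+8=7
halt.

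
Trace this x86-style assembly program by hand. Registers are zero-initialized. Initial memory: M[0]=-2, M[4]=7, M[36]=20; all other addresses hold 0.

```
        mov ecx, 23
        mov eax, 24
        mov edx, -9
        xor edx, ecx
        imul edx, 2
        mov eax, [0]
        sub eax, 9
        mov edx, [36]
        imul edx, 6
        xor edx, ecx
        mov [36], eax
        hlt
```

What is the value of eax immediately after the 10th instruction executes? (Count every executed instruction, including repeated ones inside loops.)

-11

after mov ecx, 23: ecx=23
after mov eax, 24: eax=24
after mov edx, -9: edx=-9
after xor edx, ecx: edx=(-9)^23=-32
after imul edx, 2: edx=(-32)*2=-64
after mov eax, [0]: eax=M[0]=-2
after sub eax, 9: eax=(-2)-9=-11
after mov edx, [36]: edx=M[36]=20
after imul edx, 6: edx=20*6=120
after xor edx, ecx: edx=120^23=111
After step 10: eax = -11.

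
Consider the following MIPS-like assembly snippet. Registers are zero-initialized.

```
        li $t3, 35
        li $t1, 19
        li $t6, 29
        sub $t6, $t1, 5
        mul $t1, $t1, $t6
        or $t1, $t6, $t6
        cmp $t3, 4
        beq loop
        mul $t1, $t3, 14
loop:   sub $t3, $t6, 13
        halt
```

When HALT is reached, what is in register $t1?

$t3=35
$t1=19
$t6=29
$t6=19-5=14
$t1=19*14=266
$t1=14|14=14
cmp $t3, 4  (cmp 35,4)
beq loop: not taken
$t1=35*14=490
$t3=14-13=1
halt.

490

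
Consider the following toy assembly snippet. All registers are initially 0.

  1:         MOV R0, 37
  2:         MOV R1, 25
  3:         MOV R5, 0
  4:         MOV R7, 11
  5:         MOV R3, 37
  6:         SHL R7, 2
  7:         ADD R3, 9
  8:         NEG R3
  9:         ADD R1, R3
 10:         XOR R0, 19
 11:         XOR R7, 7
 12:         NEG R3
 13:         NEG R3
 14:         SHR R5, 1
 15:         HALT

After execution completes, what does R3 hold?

-46

MOV R0, 37 → R0=37
MOV R1, 25 → R1=25
MOV R5, 0 → R5=0
MOV R7, 11 → R7=11
MOV R3, 37 → R3=37
SHL R7, 2 → R7=11<<2=44
ADD R3, 9 → R3=37+9=46
NEG R3 → R3=-(46)=-46
ADD R1, R3 → R1=25+(-46)=-21
XOR R0, 19 → R0=37^19=54
XOR R7, 7 → R7=44^7=43
NEG R3 → R3=-(-46)=46
NEG R3 → R3=-(46)=-46
SHR R5, 1 → R5=0>>1=0
halt.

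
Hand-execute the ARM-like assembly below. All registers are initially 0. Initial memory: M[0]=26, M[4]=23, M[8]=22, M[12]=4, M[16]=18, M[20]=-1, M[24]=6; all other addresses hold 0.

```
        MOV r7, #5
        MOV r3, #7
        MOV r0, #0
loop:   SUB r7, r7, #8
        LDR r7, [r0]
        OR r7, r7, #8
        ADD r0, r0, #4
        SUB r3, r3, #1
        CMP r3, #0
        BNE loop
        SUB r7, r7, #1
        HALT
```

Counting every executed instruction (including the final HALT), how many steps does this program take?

54

after MOV r7, #5: r7=5
after MOV r3, #7: r3=7
after MOV r0, #0: r0=0
after SUB r7, r7, #8: r7=5-8=-3
after LDR r7, [r0]: r7=M[0]=26
after OR r7, r7, #8: r7=26|8=26
after ADD r0, r0, #4: r0=0+4=4
after SUB r3, r3, #1: r3=7-1=6
CMP r3, #0  (cmp 6,0)
BNE loop: taken
after SUB r7, r7, #8: r7=26-8=18
after LDR r7, [r0]: r7=M[4]=23
after OR r7, r7, #8: r7=23|8=31
after ADD r0, r0, #4: r0=4+4=8
after SUB r3, r3, #1: r3=6-1=5
CMP r3, #0  (cmp 5,0)
BNE loop: taken
after SUB r7, r7, #8: r7=31-8=23
after LDR r7, [r0]: r7=M[8]=22
after OR r7, r7, #8: r7=22|8=30
after ADD r0, r0, #4: r0=8+4=12
after SUB r3, r3, #1: r3=5-1=4
CMP r3, #0  (cmp 4,0)
BNE loop: taken
after SUB r7, r7, #8: r7=30-8=22
after LDR r7, [r0]: r7=M[12]=4
after OR r7, r7, #8: r7=4|8=12
after ADD r0, r0, #4: r0=12+4=16
after SUB r3, r3, #1: r3=4-1=3
CMP r3, #0  (cmp 3,0)
BNE loop: taken
after SUB r7, r7, #8: r7=12-8=4
after LDR r7, [r0]: r7=M[16]=18
after OR r7, r7, #8: r7=18|8=26
after ADD r0, r0, #4: r0=16+4=20
after SUB r3, r3, #1: r3=3-1=2
CMP r3, #0  (cmp 2,0)
BNE loop: taken
after SUB r7, r7, #8: r7=26-8=18
after LDR r7, [r0]: r7=M[20]=-1
after OR r7, r7, #8: r7=(-1)|8=-1
after ADD r0, r0, #4: r0=20+4=24
after SUB r3, r3, #1: r3=2-1=1
CMP r3, #0  (cmp 1,0)
BNE loop: taken
after SUB r7, r7, #8: r7=(-1)-8=-9
after LDR r7, [r0]: r7=M[24]=6
after OR r7, r7, #8: r7=6|8=14
after ADD r0, r0, #4: r0=24+4=28
after SUB r3, r3, #1: r3=1-1=0
CMP r3, #0  (cmp 0,0)
BNE loop: not taken
after SUB r7, r7, #1: r7=14-1=13
halt.
Total executed instructions: 54.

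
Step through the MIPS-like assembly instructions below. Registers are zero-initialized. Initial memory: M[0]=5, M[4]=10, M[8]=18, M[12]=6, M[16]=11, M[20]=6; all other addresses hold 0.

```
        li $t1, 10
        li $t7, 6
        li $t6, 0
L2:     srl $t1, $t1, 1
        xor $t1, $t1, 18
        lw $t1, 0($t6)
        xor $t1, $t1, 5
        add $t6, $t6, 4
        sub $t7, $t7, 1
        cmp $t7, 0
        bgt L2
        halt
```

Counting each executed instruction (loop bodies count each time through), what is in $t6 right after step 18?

8

$t1=10
$t7=6
$t6=0
$t1=10>>1=5
$t1=5^18=23
$t1=M[0]=5
$t1=5^5=0
$t6=0+4=4
$t7=6-1=5
cmp $t7, 0  (cmp 5,0)
bgt L2: taken
$t1=0>>1=0
$t1=0^18=18
$t1=M[4]=10
$t1=10^5=15
$t6=4+4=8
$t7=5-1=4
cmp $t7, 0  (cmp 4,0)
After step 18: $t6 = 8.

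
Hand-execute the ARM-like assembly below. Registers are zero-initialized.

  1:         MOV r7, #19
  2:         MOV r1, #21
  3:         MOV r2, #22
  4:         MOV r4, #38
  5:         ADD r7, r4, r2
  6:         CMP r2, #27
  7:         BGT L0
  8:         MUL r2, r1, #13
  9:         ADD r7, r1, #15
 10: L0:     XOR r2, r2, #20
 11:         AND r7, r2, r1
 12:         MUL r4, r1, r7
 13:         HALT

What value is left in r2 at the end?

261

MOV r7, #19 → r7=19
MOV r1, #21 → r1=21
MOV r2, #22 → r2=22
MOV r4, #38 → r4=38
ADD r7, r4, r2 → r7=38+22=60
CMP r2, #27  (cmp 22,27)
BGT L0: not taken
MUL r2, r1, #13 → r2=21*13=273
ADD r7, r1, #15 → r7=21+15=36
XOR r2, r2, #20 → r2=273^20=261
AND r7, r2, r1 → r7=261&21=5
MUL r4, r1, r7 → r4=21*5=105
halt.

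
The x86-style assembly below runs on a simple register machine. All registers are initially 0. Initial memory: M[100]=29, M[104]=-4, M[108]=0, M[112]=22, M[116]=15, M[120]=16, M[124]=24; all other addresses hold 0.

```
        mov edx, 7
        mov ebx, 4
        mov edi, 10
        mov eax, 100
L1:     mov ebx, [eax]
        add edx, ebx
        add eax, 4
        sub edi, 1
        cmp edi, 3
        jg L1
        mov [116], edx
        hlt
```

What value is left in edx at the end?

109

mov edx, 7 → edx=7
mov ebx, 4 → ebx=4
mov edi, 10 → edi=10
mov eax, 100 → eax=100
mov ebx, [eax] → ebx=M[100]=29
add edx, ebx → edx=7+29=36
add eax, 4 → eax=100+4=104
sub edi, 1 → edi=10-1=9
cmp edi, 3  (cmp 9,3)
jg L1: taken
mov ebx, [eax] → ebx=M[104]=-4
add edx, ebx → edx=36+(-4)=32
add eax, 4 → eax=104+4=108
sub edi, 1 → edi=9-1=8
cmp edi, 3  (cmp 8,3)
jg L1: taken
mov ebx, [eax] → ebx=M[108]=0
add edx, ebx → edx=32+0=32
add eax, 4 → eax=108+4=112
sub edi, 1 → edi=8-1=7
cmp edi, 3  (cmp 7,3)
jg L1: taken
mov ebx, [eax] → ebx=M[112]=22
add edx, ebx → edx=32+22=54
add eax, 4 → eax=112+4=116
sub edi, 1 → edi=7-1=6
cmp edi, 3  (cmp 6,3)
jg L1: taken
mov ebx, [eax] → ebx=M[116]=15
add edx, ebx → edx=54+15=69
add eax, 4 → eax=116+4=120
sub edi, 1 → edi=6-1=5
cmp edi, 3  (cmp 5,3)
jg L1: taken
mov ebx, [eax] → ebx=M[120]=16
add edx, ebx → edx=69+16=85
add eax, 4 → eax=120+4=124
sub edi, 1 → edi=5-1=4
cmp edi, 3  (cmp 4,3)
jg L1: taken
mov ebx, [eax] → ebx=M[124]=24
add edx, ebx → edx=85+24=109
add eax, 4 → eax=124+4=128
sub edi, 1 → edi=4-1=3
cmp edi, 3  (cmp 3,3)
jg L1: not taken
mov [116], edx → M[116]=109
halt.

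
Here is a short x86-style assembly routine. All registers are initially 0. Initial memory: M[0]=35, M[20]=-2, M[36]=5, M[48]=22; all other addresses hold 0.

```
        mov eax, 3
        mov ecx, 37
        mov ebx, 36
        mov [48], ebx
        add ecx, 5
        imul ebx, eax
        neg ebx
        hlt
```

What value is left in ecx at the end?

mov eax, 3 → eax=3
mov ecx, 37 → ecx=37
mov ebx, 36 → ebx=36
mov [48], ebx → M[48]=36
add ecx, 5 → ecx=37+5=42
imul ebx, eax → ebx=36*3=108
neg ebx → ebx=-(108)=-108
halt.

42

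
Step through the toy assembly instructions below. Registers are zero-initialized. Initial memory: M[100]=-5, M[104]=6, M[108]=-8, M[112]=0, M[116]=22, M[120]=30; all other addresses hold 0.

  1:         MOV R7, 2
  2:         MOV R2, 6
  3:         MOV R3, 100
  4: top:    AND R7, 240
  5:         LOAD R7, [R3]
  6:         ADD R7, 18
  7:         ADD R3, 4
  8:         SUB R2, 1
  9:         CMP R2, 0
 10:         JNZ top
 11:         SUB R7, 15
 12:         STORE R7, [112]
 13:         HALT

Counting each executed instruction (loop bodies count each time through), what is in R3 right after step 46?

after MOV R7, 2: R7=2
after MOV R2, 6: R2=6
after MOV R3, 100: R3=100
after AND R7, 240: R7=2&240=0
after LOAD R7, [R3]: R7=M[100]=-5
after ADD R7, 18: R7=(-5)+18=13
after ADD R3, 4: R3=100+4=104
after SUB R2, 1: R2=6-1=5
CMP R2, 0  (cmp 5,0)
JNZ top: taken
after AND R7, 240: R7=13&240=0
after LOAD R7, [R3]: R7=M[104]=6
after ADD R7, 18: R7=6+18=24
after ADD R3, 4: R3=104+4=108
after SUB R2, 1: R2=5-1=4
CMP R2, 0  (cmp 4,0)
JNZ top: taken
after AND R7, 240: R7=24&240=16
after LOAD R7, [R3]: R7=M[108]=-8
after ADD R7, 18: R7=(-8)+18=10
after ADD R3, 4: R3=108+4=112
after SUB R2, 1: R2=4-1=3
CMP R2, 0  (cmp 3,0)
JNZ top: taken
after AND R7, 240: R7=10&240=0
after LOAD R7, [R3]: R7=M[112]=0
after ADD R7, 18: R7=0+18=18
after ADD R3, 4: R3=112+4=116
after SUB R2, 1: R2=3-1=2
CMP R2, 0  (cmp 2,0)
JNZ top: taken
after AND R7, 240: R7=18&240=16
after LOAD R7, [R3]: R7=M[116]=22
after ADD R7, 18: R7=22+18=40
after ADD R3, 4: R3=116+4=120
after SUB R2, 1: R2=2-1=1
CMP R2, 0  (cmp 1,0)
JNZ top: taken
after AND R7, 240: R7=40&240=32
after LOAD R7, [R3]: R7=M[120]=30
after ADD R7, 18: R7=30+18=48
after ADD R3, 4: R3=120+4=124
after SUB R2, 1: R2=1-1=0
CMP R2, 0  (cmp 0,0)
JNZ top: not taken
after SUB R7, 15: R7=48-15=33
After step 46: R3 = 124.

124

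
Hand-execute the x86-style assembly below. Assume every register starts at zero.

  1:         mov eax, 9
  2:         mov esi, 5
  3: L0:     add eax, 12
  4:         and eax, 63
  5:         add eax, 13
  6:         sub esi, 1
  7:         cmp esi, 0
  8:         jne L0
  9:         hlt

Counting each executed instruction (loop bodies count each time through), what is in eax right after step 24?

45

eax=9
esi=5
eax=9+12=21
eax=21&63=21
eax=21+13=34
esi=5-1=4
cmp esi, 0  (cmp 4,0)
jne L0: taken
eax=34+12=46
eax=46&63=46
eax=46+13=59
esi=4-1=3
cmp esi, 0  (cmp 3,0)
jne L0: taken
eax=59+12=71
eax=71&63=7
eax=7+13=20
esi=3-1=2
cmp esi, 0  (cmp 2,0)
jne L0: taken
eax=20+12=32
eax=32&63=32
eax=32+13=45
esi=2-1=1
After step 24: eax = 45.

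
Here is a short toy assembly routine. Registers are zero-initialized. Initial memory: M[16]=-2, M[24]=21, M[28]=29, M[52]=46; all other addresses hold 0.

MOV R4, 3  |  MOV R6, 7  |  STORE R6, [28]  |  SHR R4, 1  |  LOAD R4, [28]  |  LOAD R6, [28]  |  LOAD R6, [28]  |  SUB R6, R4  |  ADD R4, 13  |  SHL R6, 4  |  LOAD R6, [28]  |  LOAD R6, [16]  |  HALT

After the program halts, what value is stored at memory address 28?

R4=3
R6=7
STORE R6, [28] → M[28]=7
R4=3>>1=1
R4=M[28]=7
R6=M[28]=7
R6=M[28]=7
R6=7-7=0
R4=7+13=20
R6=0<<4=0
R6=M[28]=7
R6=M[16]=-2
halt.

7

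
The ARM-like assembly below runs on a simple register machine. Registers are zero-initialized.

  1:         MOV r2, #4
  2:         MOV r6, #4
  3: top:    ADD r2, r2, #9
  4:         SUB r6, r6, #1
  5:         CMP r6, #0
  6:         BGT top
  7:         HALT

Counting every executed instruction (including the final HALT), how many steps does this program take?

19

r2=4
r6=4
r2=4+9=13
r6=4-1=3
CMP r6, #0  (cmp 3,0)
BGT top: taken
r2=13+9=22
r6=3-1=2
CMP r6, #0  (cmp 2,0)
BGT top: taken
r2=22+9=31
r6=2-1=1
CMP r6, #0  (cmp 1,0)
BGT top: taken
r2=31+9=40
r6=1-1=0
CMP r6, #0  (cmp 0,0)
BGT top: not taken
halt.
Total executed instructions: 19.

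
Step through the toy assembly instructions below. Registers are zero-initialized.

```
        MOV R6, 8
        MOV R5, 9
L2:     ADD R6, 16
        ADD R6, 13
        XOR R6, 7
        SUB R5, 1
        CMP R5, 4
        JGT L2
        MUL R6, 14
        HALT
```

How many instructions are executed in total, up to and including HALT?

34

after MOV R6, 8: R6=8
after MOV R5, 9: R5=9
after ADD R6, 16: R6=8+16=24
after ADD R6, 13: R6=24+13=37
after XOR R6, 7: R6=37^7=34
after SUB R5, 1: R5=9-1=8
CMP R5, 4  (cmp 8,4)
JGT L2: taken
after ADD R6, 16: R6=34+16=50
after ADD R6, 13: R6=50+13=63
after XOR R6, 7: R6=63^7=56
after SUB R5, 1: R5=8-1=7
CMP R5, 4  (cmp 7,4)
JGT L2: taken
after ADD R6, 16: R6=56+16=72
after ADD R6, 13: R6=72+13=85
after XOR R6, 7: R6=85^7=82
after SUB R5, 1: R5=7-1=6
CMP R5, 4  (cmp 6,4)
JGT L2: taken
after ADD R6, 16: R6=82+16=98
after ADD R6, 13: R6=98+13=111
after XOR R6, 7: R6=111^7=104
after SUB R5, 1: R5=6-1=5
CMP R5, 4  (cmp 5,4)
JGT L2: taken
after ADD R6, 16: R6=104+16=120
after ADD R6, 13: R6=120+13=133
after XOR R6, 7: R6=133^7=130
after SUB R5, 1: R5=5-1=4
CMP R5, 4  (cmp 4,4)
JGT L2: not taken
after MUL R6, 14: R6=130*14=1820
halt.
Total executed instructions: 34.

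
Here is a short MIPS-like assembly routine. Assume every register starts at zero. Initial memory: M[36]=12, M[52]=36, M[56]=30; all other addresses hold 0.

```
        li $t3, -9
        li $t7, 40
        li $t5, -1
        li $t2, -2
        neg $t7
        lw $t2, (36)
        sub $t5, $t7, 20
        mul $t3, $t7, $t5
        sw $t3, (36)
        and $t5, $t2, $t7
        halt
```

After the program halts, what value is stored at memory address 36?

li $t3, -9 → $t3=-9
li $t7, 40 → $t7=40
li $t5, -1 → $t5=-1
li $t2, -2 → $t2=-2
neg $t7 → $t7=-(40)=-40
lw $t2, (36) → $t2=M[36]=12
sub $t5, $t7, 20 → $t5=(-40)-20=-60
mul $t3, $t7, $t5 → $t3=(-40)*(-60)=2400
sw $t3, (36) → M[36]=2400
and $t5, $t2, $t7 → $t5=12&(-40)=8
halt.

2400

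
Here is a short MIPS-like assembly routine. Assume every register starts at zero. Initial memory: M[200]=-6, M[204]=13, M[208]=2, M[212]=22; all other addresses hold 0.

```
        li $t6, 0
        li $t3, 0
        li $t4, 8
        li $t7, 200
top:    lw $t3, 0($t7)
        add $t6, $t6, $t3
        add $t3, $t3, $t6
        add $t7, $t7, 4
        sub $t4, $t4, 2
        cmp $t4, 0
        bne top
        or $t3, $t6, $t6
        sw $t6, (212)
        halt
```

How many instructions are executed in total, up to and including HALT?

35

after li $t6, 0: $t6=0
after li $t3, 0: $t3=0
after li $t4, 8: $t4=8
after li $t7, 200: $t7=200
after lw $t3, 0($t7): $t3=M[200]=-6
after add $t6, $t6, $t3: $t6=0+(-6)=-6
after add $t3, $t3, $t6: $t3=(-6)+(-6)=-12
after add $t7, $t7, 4: $t7=200+4=204
after sub $t4, $t4, 2: $t4=8-2=6
cmp $t4, 0  (cmp 6,0)
bne top: taken
after lw $t3, 0($t7): $t3=M[204]=13
after add $t6, $t6, $t3: $t6=(-6)+13=7
after add $t3, $t3, $t6: $t3=13+7=20
after add $t7, $t7, 4: $t7=204+4=208
after sub $t4, $t4, 2: $t4=6-2=4
cmp $t4, 0  (cmp 4,0)
bne top: taken
after lw $t3, 0($t7): $t3=M[208]=2
after add $t6, $t6, $t3: $t6=7+2=9
after add $t3, $t3, $t6: $t3=2+9=11
after add $t7, $t7, 4: $t7=208+4=212
after sub $t4, $t4, 2: $t4=4-2=2
cmp $t4, 0  (cmp 2,0)
bne top: taken
after lw $t3, 0($t7): $t3=M[212]=22
after add $t6, $t6, $t3: $t6=9+22=31
after add $t3, $t3, $t6: $t3=22+31=53
after add $t7, $t7, 4: $t7=212+4=216
after sub $t4, $t4, 2: $t4=2-2=0
cmp $t4, 0  (cmp 0,0)
bne top: not taken
after or $t3, $t6, $t6: $t3=31|31=31
sw $t6, (212) → M[212]=31
halt.
Total executed instructions: 35.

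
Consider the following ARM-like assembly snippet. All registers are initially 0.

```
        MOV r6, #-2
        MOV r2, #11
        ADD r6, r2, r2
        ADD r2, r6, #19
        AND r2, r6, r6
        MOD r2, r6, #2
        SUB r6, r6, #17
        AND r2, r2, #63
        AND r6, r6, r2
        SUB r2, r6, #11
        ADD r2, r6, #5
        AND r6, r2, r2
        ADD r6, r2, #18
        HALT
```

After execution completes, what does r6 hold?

23

after MOV r6, #-2: r6=-2
after MOV r2, #11: r2=11
after ADD r6, r2, r2: r6=11+11=22
after ADD r2, r6, #19: r2=22+19=41
after AND r2, r6, r6: r2=22&22=22
after MOD r2, r6, #2: r2=22%2=0
after SUB r6, r6, #17: r6=22-17=5
after AND r2, r2, #63: r2=0&63=0
after AND r6, r6, r2: r6=5&0=0
after SUB r2, r6, #11: r2=0-11=-11
after ADD r2, r6, #5: r2=0+5=5
after AND r6, r2, r2: r6=5&5=5
after ADD r6, r2, #18: r6=5+18=23
halt.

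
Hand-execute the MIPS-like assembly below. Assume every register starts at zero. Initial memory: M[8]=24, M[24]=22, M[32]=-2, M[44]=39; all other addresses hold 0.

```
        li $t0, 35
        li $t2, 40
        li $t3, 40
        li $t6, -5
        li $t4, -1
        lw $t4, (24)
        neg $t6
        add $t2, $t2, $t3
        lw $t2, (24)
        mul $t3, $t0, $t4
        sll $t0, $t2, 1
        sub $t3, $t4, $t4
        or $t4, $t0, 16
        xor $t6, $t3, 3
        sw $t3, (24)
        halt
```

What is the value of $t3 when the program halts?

$t0=35
$t2=40
$t3=40
$t6=-5
$t4=-1
$t4=M[24]=22
$t6=-(-5)=5
$t2=40+40=80
$t2=M[24]=22
$t3=35*22=770
$t0=22<<1=44
$t3=22-22=0
$t4=44|16=60
$t6=0^3=3
sw $t3, (24) → M[24]=0
halt.

0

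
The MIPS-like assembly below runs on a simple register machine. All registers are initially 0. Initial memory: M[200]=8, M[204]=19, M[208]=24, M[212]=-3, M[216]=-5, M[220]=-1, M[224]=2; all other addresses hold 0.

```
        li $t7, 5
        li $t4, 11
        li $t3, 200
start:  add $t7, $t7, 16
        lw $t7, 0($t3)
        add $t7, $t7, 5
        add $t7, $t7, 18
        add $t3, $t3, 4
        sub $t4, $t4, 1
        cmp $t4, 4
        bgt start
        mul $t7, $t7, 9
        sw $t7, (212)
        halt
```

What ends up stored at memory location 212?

li $t7, 5 → $t7=5
li $t4, 11 → $t4=11
li $t3, 200 → $t3=200
add $t7, $t7, 16 → $t7=5+16=21
lw $t7, 0($t3) → $t7=M[200]=8
add $t7, $t7, 5 → $t7=8+5=13
add $t7, $t7, 18 → $t7=13+18=31
add $t3, $t3, 4 → $t3=200+4=204
sub $t4, $t4, 1 → $t4=11-1=10
cmp $t4, 4  (cmp 10,4)
bgt start: taken
add $t7, $t7, 16 → $t7=31+16=47
lw $t7, 0($t3) → $t7=M[204]=19
add $t7, $t7, 5 → $t7=19+5=24
add $t7, $t7, 18 → $t7=24+18=42
add $t3, $t3, 4 → $t3=204+4=208
sub $t4, $t4, 1 → $t4=10-1=9
cmp $t4, 4  (cmp 9,4)
bgt start: taken
add $t7, $t7, 16 → $t7=42+16=58
lw $t7, 0($t3) → $t7=M[208]=24
add $t7, $t7, 5 → $t7=24+5=29
add $t7, $t7, 18 → $t7=29+18=47
add $t3, $t3, 4 → $t3=208+4=212
sub $t4, $t4, 1 → $t4=9-1=8
cmp $t4, 4  (cmp 8,4)
bgt start: taken
add $t7, $t7, 16 → $t7=47+16=63
lw $t7, 0($t3) → $t7=M[212]=-3
add $t7, $t7, 5 → $t7=(-3)+5=2
add $t7, $t7, 18 → $t7=2+18=20
add $t3, $t3, 4 → $t3=212+4=216
sub $t4, $t4, 1 → $t4=8-1=7
cmp $t4, 4  (cmp 7,4)
bgt start: taken
add $t7, $t7, 16 → $t7=20+16=36
lw $t7, 0($t3) → $t7=M[216]=-5
add $t7, $t7, 5 → $t7=(-5)+5=0
add $t7, $t7, 18 → $t7=0+18=18
add $t3, $t3, 4 → $t3=216+4=220
sub $t4, $t4, 1 → $t4=7-1=6
cmp $t4, 4  (cmp 6,4)
bgt start: taken
add $t7, $t7, 16 → $t7=18+16=34
lw $t7, 0($t3) → $t7=M[220]=-1
add $t7, $t7, 5 → $t7=(-1)+5=4
add $t7, $t7, 18 → $t7=4+18=22
add $t3, $t3, 4 → $t3=220+4=224
sub $t4, $t4, 1 → $t4=6-1=5
cmp $t4, 4  (cmp 5,4)
bgt start: taken
add $t7, $t7, 16 → $t7=22+16=38
lw $t7, 0($t3) → $t7=M[224]=2
add $t7, $t7, 5 → $t7=2+5=7
add $t7, $t7, 18 → $t7=7+18=25
add $t3, $t3, 4 → $t3=224+4=228
sub $t4, $t4, 1 → $t4=5-1=4
cmp $t4, 4  (cmp 4,4)
bgt start: not taken
mul $t7, $t7, 9 → $t7=25*9=225
sw $t7, (212) → M[212]=225
halt.

225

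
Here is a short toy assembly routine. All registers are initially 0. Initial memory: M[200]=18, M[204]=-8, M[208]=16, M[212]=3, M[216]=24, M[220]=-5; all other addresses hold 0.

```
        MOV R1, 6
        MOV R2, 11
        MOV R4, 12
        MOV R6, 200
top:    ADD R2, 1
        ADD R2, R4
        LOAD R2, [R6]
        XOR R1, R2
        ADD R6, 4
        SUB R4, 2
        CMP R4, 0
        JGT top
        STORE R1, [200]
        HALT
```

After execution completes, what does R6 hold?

MOV R1, 6 → R1=6
MOV R2, 11 → R2=11
MOV R4, 12 → R4=12
MOV R6, 200 → R6=200
ADD R2, 1 → R2=11+1=12
ADD R2, R4 → R2=12+12=24
LOAD R2, [R6] → R2=M[200]=18
XOR R1, R2 → R1=6^18=20
ADD R6, 4 → R6=200+4=204
SUB R4, 2 → R4=12-2=10
CMP R4, 0  (cmp 10,0)
JGT top: taken
ADD R2, 1 → R2=18+1=19
ADD R2, R4 → R2=19+10=29
LOAD R2, [R6] → R2=M[204]=-8
XOR R1, R2 → R1=20^(-8)=-20
ADD R6, 4 → R6=204+4=208
SUB R4, 2 → R4=10-2=8
CMP R4, 0  (cmp 8,0)
JGT top: taken
ADD R2, 1 → R2=(-8)+1=-7
ADD R2, R4 → R2=(-7)+8=1
LOAD R2, [R6] → R2=M[208]=16
XOR R1, R2 → R1=(-20)^16=-4
ADD R6, 4 → R6=208+4=212
SUB R4, 2 → R4=8-2=6
CMP R4, 0  (cmp 6,0)
JGT top: taken
ADD R2, 1 → R2=16+1=17
ADD R2, R4 → R2=17+6=23
LOAD R2, [R6] → R2=M[212]=3
XOR R1, R2 → R1=(-4)^3=-1
ADD R6, 4 → R6=212+4=216
SUB R4, 2 → R4=6-2=4
CMP R4, 0  (cmp 4,0)
JGT top: taken
ADD R2, 1 → R2=3+1=4
ADD R2, R4 → R2=4+4=8
LOAD R2, [R6] → R2=M[216]=24
XOR R1, R2 → R1=(-1)^24=-25
ADD R6, 4 → R6=216+4=220
SUB R4, 2 → R4=4-2=2
CMP R4, 0  (cmp 2,0)
JGT top: taken
ADD R2, 1 → R2=24+1=25
ADD R2, R4 → R2=25+2=27
LOAD R2, [R6] → R2=M[220]=-5
XOR R1, R2 → R1=(-25)^(-5)=28
ADD R6, 4 → R6=220+4=224
SUB R4, 2 → R4=2-2=0
CMP R4, 0  (cmp 0,0)
JGT top: not taken
STORE R1, [200] → M[200]=28
halt.

224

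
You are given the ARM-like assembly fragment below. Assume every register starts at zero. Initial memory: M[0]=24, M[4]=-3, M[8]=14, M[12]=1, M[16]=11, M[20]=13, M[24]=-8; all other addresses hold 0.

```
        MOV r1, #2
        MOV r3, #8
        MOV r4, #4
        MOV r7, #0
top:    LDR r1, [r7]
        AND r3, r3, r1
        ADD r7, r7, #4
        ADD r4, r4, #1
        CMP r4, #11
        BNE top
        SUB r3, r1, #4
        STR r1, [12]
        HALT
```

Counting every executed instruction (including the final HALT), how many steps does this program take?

MOV r1, #2 → r1=2
MOV r3, #8 → r3=8
MOV r4, #4 → r4=4
MOV r7, #0 → r7=0
LDR r1, [r7] → r1=M[0]=24
AND r3, r3, r1 → r3=8&24=8
ADD r7, r7, #4 → r7=0+4=4
ADD r4, r4, #1 → r4=4+1=5
CMP r4, #11  (cmp 5,11)
BNE top: taken
LDR r1, [r7] → r1=M[4]=-3
AND r3, r3, r1 → r3=8&(-3)=8
ADD r7, r7, #4 → r7=4+4=8
ADD r4, r4, #1 → r4=5+1=6
CMP r4, #11  (cmp 6,11)
BNE top: taken
LDR r1, [r7] → r1=M[8]=14
AND r3, r3, r1 → r3=8&14=8
ADD r7, r7, #4 → r7=8+4=12
ADD r4, r4, #1 → r4=6+1=7
CMP r4, #11  (cmp 7,11)
BNE top: taken
LDR r1, [r7] → r1=M[12]=1
AND r3, r3, r1 → r3=8&1=0
ADD r7, r7, #4 → r7=12+4=16
ADD r4, r4, #1 → r4=7+1=8
CMP r4, #11  (cmp 8,11)
BNE top: taken
LDR r1, [r7] → r1=M[16]=11
AND r3, r3, r1 → r3=0&11=0
ADD r7, r7, #4 → r7=16+4=20
ADD r4, r4, #1 → r4=8+1=9
CMP r4, #11  (cmp 9,11)
BNE top: taken
LDR r1, [r7] → r1=M[20]=13
AND r3, r3, r1 → r3=0&13=0
ADD r7, r7, #4 → r7=20+4=24
ADD r4, r4, #1 → r4=9+1=10
CMP r4, #11  (cmp 10,11)
BNE top: taken
LDR r1, [r7] → r1=M[24]=-8
AND r3, r3, r1 → r3=0&(-8)=0
ADD r7, r7, #4 → r7=24+4=28
ADD r4, r4, #1 → r4=10+1=11
CMP r4, #11  (cmp 11,11)
BNE top: not taken
SUB r3, r1, #4 → r3=(-8)-4=-12
STR r1, [12] → M[12]=-8
halt.
Total executed instructions: 49.

49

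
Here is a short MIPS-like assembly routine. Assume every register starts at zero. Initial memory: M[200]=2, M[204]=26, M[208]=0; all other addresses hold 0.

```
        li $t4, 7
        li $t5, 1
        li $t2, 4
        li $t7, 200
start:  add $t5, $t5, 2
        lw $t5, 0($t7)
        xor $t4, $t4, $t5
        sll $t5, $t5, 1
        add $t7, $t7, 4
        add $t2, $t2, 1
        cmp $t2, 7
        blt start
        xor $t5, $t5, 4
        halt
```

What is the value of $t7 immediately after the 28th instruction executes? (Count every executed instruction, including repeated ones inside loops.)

after li $t4, 7: $t4=7
after li $t5, 1: $t5=1
after li $t2, 4: $t2=4
after li $t7, 200: $t7=200
after add $t5, $t5, 2: $t5=1+2=3
after lw $t5, 0($t7): $t5=M[200]=2
after xor $t4, $t4, $t5: $t4=7^2=5
after sll $t5, $t5, 1: $t5=2<<1=4
after add $t7, $t7, 4: $t7=200+4=204
after add $t2, $t2, 1: $t2=4+1=5
cmp $t2, 7  (cmp 5,7)
blt start: taken
after add $t5, $t5, 2: $t5=4+2=6
after lw $t5, 0($t7): $t5=M[204]=26
after xor $t4, $t4, $t5: $t4=5^26=31
after sll $t5, $t5, 1: $t5=26<<1=52
after add $t7, $t7, 4: $t7=204+4=208
after add $t2, $t2, 1: $t2=5+1=6
cmp $t2, 7  (cmp 6,7)
blt start: taken
after add $t5, $t5, 2: $t5=52+2=54
after lw $t5, 0($t7): $t5=M[208]=0
after xor $t4, $t4, $t5: $t4=31^0=31
after sll $t5, $t5, 1: $t5=0<<1=0
after add $t7, $t7, 4: $t7=208+4=212
after add $t2, $t2, 1: $t2=6+1=7
cmp $t2, 7  (cmp 7,7)
blt start: not taken
After step 28: $t7 = 212.

212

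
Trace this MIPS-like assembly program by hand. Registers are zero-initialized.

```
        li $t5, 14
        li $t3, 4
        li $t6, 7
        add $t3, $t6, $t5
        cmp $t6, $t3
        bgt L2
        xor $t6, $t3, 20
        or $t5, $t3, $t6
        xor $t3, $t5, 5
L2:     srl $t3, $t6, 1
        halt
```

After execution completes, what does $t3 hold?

0

after li $t5, 14: $t5=14
after li $t3, 4: $t3=4
after li $t6, 7: $t6=7
after add $t3, $t6, $t5: $t3=7+14=21
cmp $t6, $t3  (cmp 7,21)
bgt L2: not taken
after xor $t6, $t3, 20: $t6=21^20=1
after or $t5, $t3, $t6: $t5=21|1=21
after xor $t3, $t5, 5: $t3=21^5=16
after srl $t3, $t6, 1: $t3=1>>1=0
halt.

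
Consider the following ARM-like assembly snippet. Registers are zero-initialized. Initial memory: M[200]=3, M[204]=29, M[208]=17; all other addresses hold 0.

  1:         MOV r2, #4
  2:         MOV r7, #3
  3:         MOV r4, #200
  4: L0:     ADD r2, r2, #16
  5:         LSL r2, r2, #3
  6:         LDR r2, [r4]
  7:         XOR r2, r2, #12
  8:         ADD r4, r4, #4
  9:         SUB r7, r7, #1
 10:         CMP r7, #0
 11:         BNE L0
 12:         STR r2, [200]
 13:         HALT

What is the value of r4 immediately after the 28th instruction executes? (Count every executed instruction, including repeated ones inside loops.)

after MOV r2, #4: r2=4
after MOV r7, #3: r7=3
after MOV r4, #200: r4=200
after ADD r2, r2, #16: r2=4+16=20
after LSL r2, r2, #3: r2=20<<3=160
after LDR r2, [r4]: r2=M[200]=3
after XOR r2, r2, #12: r2=3^12=15
after ADD r4, r4, #4: r4=200+4=204
after SUB r7, r7, #1: r7=3-1=2
CMP r7, #0  (cmp 2,0)
BNE L0: taken
after ADD r2, r2, #16: r2=15+16=31
after LSL r2, r2, #3: r2=31<<3=248
after LDR r2, [r4]: r2=M[204]=29
after XOR r2, r2, #12: r2=29^12=17
after ADD r4, r4, #4: r4=204+4=208
after SUB r7, r7, #1: r7=2-1=1
CMP r7, #0  (cmp 1,0)
BNE L0: taken
after ADD r2, r2, #16: r2=17+16=33
after LSL r2, r2, #3: r2=33<<3=264
after LDR r2, [r4]: r2=M[208]=17
after XOR r2, r2, #12: r2=17^12=29
after ADD r4, r4, #4: r4=208+4=212
after SUB r7, r7, #1: r7=1-1=0
CMP r7, #0  (cmp 0,0)
BNE L0: not taken
STR r2, [200] → M[200]=29
After step 28: r4 = 212.

212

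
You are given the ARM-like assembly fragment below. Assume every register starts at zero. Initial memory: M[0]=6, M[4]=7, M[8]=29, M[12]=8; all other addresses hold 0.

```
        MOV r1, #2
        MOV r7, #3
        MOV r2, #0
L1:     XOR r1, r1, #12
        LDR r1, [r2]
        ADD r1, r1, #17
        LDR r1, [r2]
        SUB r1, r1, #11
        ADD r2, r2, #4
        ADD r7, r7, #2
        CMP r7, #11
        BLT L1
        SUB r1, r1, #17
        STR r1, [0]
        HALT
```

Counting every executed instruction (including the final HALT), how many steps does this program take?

MOV r1, #2 → r1=2
MOV r7, #3 → r7=3
MOV r2, #0 → r2=0
XOR r1, r1, #12 → r1=2^12=14
LDR r1, [r2] → r1=M[0]=6
ADD r1, r1, #17 → r1=6+17=23
LDR r1, [r2] → r1=M[0]=6
SUB r1, r1, #11 → r1=6-11=-5
ADD r2, r2, #4 → r2=0+4=4
ADD r7, r7, #2 → r7=3+2=5
CMP r7, #11  (cmp 5,11)
BLT L1: taken
XOR r1, r1, #12 → r1=(-5)^12=-9
LDR r1, [r2] → r1=M[4]=7
ADD r1, r1, #17 → r1=7+17=24
LDR r1, [r2] → r1=M[4]=7
SUB r1, r1, #11 → r1=7-11=-4
ADD r2, r2, #4 → r2=4+4=8
ADD r7, r7, #2 → r7=5+2=7
CMP r7, #11  (cmp 7,11)
BLT L1: taken
XOR r1, r1, #12 → r1=(-4)^12=-16
LDR r1, [r2] → r1=M[8]=29
ADD r1, r1, #17 → r1=29+17=46
LDR r1, [r2] → r1=M[8]=29
SUB r1, r1, #11 → r1=29-11=18
ADD r2, r2, #4 → r2=8+4=12
ADD r7, r7, #2 → r7=7+2=9
CMP r7, #11  (cmp 9,11)
BLT L1: taken
XOR r1, r1, #12 → r1=18^12=30
LDR r1, [r2] → r1=M[12]=8
ADD r1, r1, #17 → r1=8+17=25
LDR r1, [r2] → r1=M[12]=8
SUB r1, r1, #11 → r1=8-11=-3
ADD r2, r2, #4 → r2=12+4=16
ADD r7, r7, #2 → r7=9+2=11
CMP r7, #11  (cmp 11,11)
BLT L1: not taken
SUB r1, r1, #17 → r1=(-3)-17=-20
STR r1, [0] → M[0]=-20
halt.
Total executed instructions: 42.

42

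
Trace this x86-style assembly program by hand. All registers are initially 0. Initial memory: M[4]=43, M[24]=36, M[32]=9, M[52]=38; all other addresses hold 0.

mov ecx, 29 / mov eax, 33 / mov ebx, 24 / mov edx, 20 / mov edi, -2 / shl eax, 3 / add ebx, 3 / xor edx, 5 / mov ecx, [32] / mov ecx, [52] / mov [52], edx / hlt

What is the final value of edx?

17

ecx=29
eax=33
ebx=24
edx=20
edi=-2
eax=33<<3=264
ebx=24+3=27
edx=20^5=17
ecx=M[32]=9
ecx=M[52]=38
mov [52], edx → M[52]=17
halt.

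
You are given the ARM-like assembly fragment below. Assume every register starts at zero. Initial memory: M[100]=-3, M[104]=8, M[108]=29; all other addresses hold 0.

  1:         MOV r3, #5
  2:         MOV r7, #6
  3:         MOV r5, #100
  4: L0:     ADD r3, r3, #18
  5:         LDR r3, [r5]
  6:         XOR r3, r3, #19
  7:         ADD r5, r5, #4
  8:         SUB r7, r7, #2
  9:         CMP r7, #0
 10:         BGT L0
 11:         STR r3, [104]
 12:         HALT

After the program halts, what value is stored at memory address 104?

14

r3=5
r7=6
r5=100
r3=5+18=23
r3=M[100]=-3
r3=(-3)^19=-18
r5=100+4=104
r7=6-2=4
CMP r7, #0  (cmp 4,0)
BGT L0: taken
r3=(-18)+18=0
r3=M[104]=8
r3=8^19=27
r5=104+4=108
r7=4-2=2
CMP r7, #0  (cmp 2,0)
BGT L0: taken
r3=27+18=45
r3=M[108]=29
r3=29^19=14
r5=108+4=112
r7=2-2=0
CMP r7, #0  (cmp 0,0)
BGT L0: not taken
STR r3, [104] → M[104]=14
halt.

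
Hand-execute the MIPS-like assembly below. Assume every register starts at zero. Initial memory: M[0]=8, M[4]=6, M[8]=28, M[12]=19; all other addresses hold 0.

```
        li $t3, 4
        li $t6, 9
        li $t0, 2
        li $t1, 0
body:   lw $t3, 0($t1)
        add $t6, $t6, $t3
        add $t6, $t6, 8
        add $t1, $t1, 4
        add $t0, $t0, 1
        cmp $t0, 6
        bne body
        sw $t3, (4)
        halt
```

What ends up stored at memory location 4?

$t3=4
$t6=9
$t0=2
$t1=0
$t3=M[0]=8
$t6=9+8=17
$t6=17+8=25
$t1=0+4=4
$t0=2+1=3
cmp $t0, 6  (cmp 3,6)
bne body: taken
$t3=M[4]=6
$t6=25+6=31
$t6=31+8=39
$t1=4+4=8
$t0=3+1=4
cmp $t0, 6  (cmp 4,6)
bne body: taken
$t3=M[8]=28
$t6=39+28=67
$t6=67+8=75
$t1=8+4=12
$t0=4+1=5
cmp $t0, 6  (cmp 5,6)
bne body: taken
$t3=M[12]=19
$t6=75+19=94
$t6=94+8=102
$t1=12+4=16
$t0=5+1=6
cmp $t0, 6  (cmp 6,6)
bne body: not taken
sw $t3, (4) → M[4]=19
halt.

19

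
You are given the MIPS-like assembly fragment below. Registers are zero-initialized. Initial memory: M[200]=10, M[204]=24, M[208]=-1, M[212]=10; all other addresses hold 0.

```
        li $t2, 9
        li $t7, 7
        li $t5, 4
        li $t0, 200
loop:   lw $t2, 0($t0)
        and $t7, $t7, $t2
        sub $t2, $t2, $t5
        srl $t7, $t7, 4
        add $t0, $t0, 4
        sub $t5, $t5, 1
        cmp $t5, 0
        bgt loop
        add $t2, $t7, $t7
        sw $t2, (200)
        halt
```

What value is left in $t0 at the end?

$t2=9
$t7=7
$t5=4
$t0=200
$t2=M[200]=10
$t7=7&10=2
$t2=10-4=6
$t7=2>>4=0
$t0=200+4=204
$t5=4-1=3
cmp $t5, 0  (cmp 3,0)
bgt loop: taken
$t2=M[204]=24
$t7=0&24=0
$t2=24-3=21
$t7=0>>4=0
$t0=204+4=208
$t5=3-1=2
cmp $t5, 0  (cmp 2,0)
bgt loop: taken
$t2=M[208]=-1
$t7=0&(-1)=0
$t2=(-1)-2=-3
$t7=0>>4=0
$t0=208+4=212
$t5=2-1=1
cmp $t5, 0  (cmp 1,0)
bgt loop: taken
$t2=M[212]=10
$t7=0&10=0
$t2=10-1=9
$t7=0>>4=0
$t0=212+4=216
$t5=1-1=0
cmp $t5, 0  (cmp 0,0)
bgt loop: not taken
$t2=0+0=0
sw $t2, (200) → M[200]=0
halt.

216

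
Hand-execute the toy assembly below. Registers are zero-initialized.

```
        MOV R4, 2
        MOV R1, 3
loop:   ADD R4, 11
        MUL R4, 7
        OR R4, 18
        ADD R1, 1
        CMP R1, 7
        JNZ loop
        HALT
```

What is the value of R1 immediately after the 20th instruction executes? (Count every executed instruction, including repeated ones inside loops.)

R4=2
R1=3
R4=2+11=13
R4=13*7=91
R4=91|18=91
R1=3+1=4
CMP R1, 7  (cmp 4,7)
JNZ loop: taken
R4=91+11=102
R4=102*7=714
R4=714|18=730
R1=4+1=5
CMP R1, 7  (cmp 5,7)
JNZ loop: taken
R4=730+11=741
R4=741*7=5187
R4=5187|18=5203
R1=5+1=6
CMP R1, 7  (cmp 6,7)
JNZ loop: taken
After step 20: R1 = 6.

6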